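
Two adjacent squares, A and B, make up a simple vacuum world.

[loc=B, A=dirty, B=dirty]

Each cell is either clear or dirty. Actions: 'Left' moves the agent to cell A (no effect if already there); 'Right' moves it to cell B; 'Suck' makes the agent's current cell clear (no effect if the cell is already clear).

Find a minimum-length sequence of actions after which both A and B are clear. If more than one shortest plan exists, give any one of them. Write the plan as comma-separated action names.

t=1 Suck ⇒ (B; A:dirty, B:clear)
t=2 Left ⇒ (A; A:dirty, B:clear)
t=3 Suck ⇒ (A; A:clear, B:clear)
min 3: Suck B + move + Suck A

Suck, Left, Suck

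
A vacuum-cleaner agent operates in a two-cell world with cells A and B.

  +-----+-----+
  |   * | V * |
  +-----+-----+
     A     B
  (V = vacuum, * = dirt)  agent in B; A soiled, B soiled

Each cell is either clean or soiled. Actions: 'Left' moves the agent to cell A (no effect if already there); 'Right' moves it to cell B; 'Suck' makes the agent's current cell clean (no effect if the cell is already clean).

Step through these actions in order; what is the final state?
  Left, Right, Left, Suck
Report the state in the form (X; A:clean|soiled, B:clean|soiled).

t=1 Left ⇒ (A; A:soiled, B:soiled)
t=2 Right ⇒ (B; A:soiled, B:soiled)
t=3 Left ⇒ (A; A:soiled, B:soiled)
t=4 Suck ⇒ (A; A:clean, B:soiled)

(A; A:clean, B:soiled)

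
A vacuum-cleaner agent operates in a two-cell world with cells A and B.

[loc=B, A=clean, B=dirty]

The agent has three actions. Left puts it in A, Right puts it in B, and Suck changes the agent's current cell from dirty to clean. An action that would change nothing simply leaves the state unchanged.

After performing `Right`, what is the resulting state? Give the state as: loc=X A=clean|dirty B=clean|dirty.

start: loc=B A=clean B=dirty
1. Right → loc=B A=clean B=dirty

loc=B A=clean B=dirty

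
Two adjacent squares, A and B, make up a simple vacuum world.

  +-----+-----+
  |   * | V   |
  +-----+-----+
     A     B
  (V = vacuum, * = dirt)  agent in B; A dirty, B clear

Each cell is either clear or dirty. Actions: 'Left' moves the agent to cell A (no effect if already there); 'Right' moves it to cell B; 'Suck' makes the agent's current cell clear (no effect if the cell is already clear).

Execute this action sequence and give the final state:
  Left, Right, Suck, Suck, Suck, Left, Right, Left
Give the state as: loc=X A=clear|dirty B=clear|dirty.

loc=A A=dirty B=clear

[1] after Left: loc=A A=dirty B=clear
[2] after Right: loc=B A=dirty B=clear
[3] after Suck: loc=B A=dirty B=clear
[4] after Suck: loc=B A=dirty B=clear
[5] after Suck: loc=B A=dirty B=clear
[6] after Left: loc=A A=dirty B=clear
[7] after Right: loc=B A=dirty B=clear
[8] after Left: loc=A A=dirty B=clear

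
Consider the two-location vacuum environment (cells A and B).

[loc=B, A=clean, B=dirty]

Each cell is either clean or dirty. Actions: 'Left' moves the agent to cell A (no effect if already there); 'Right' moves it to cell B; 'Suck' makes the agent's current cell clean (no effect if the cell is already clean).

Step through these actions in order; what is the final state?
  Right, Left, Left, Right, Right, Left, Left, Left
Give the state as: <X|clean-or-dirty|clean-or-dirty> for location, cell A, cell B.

<A|clean|dirty>

step 1/8 (Right): <B|clean|dirty>
step 2/8 (Left): <A|clean|dirty>
step 3/8 (Left): <A|clean|dirty>
step 4/8 (Right): <B|clean|dirty>
step 5/8 (Right): <B|clean|dirty>
step 6/8 (Left): <A|clean|dirty>
step 7/8 (Left): <A|clean|dirty>
step 8/8 (Left): <A|clean|dirty>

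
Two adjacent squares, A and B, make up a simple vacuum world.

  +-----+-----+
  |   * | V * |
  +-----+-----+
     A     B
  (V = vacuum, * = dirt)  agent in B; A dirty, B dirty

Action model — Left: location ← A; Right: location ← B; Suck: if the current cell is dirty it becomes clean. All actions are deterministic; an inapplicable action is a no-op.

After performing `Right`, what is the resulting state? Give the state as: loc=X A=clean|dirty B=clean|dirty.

loc=B A=dirty B=dirty

start: loc=B A=dirty B=dirty
t=1 Right ⇒ loc=B A=dirty B=dirty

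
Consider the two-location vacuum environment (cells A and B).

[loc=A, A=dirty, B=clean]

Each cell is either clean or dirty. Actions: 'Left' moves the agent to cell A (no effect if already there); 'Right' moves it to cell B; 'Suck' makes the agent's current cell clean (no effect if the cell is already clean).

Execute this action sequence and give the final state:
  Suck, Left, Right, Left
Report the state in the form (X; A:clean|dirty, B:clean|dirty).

(A; A:clean, B:clean)

step 1/4 (Suck): (A; A:clean, B:clean)
step 2/4 (Left): (A; A:clean, B:clean)
step 3/4 (Right): (B; A:clean, B:clean)
step 4/4 (Left): (A; A:clean, B:clean)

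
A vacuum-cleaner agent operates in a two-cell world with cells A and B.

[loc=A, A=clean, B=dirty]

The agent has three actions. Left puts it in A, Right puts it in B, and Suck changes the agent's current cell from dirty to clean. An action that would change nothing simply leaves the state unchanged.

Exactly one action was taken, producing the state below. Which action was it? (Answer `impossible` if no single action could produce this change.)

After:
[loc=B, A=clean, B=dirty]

try  Left: loc=A A=clean B=dirty
try Right: loc=B A=clean B=dirty  ← match
try  Suck: loc=A A=clean B=dirty

Right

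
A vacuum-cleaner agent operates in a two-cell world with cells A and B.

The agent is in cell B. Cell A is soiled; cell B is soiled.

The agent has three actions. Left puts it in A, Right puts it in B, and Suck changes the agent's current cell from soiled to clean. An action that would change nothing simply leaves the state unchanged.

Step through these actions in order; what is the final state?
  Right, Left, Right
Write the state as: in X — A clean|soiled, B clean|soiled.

in B — A soiled, B soiled

[1] after Right: in B — A soiled, B soiled
[2] after Left: in A — A soiled, B soiled
[3] after Right: in B — A soiled, B soiled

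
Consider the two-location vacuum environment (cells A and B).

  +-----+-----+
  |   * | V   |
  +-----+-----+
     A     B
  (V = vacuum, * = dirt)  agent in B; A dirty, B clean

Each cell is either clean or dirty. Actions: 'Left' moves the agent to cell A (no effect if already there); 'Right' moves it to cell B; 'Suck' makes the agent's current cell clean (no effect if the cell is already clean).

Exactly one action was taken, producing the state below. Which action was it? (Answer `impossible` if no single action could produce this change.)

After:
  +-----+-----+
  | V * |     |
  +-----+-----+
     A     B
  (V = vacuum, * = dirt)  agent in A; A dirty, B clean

try  Left: in A — A dirty, B clean  ← match
try Right: in B — A dirty, B clean
try  Suck: in B — A dirty, B clean

Left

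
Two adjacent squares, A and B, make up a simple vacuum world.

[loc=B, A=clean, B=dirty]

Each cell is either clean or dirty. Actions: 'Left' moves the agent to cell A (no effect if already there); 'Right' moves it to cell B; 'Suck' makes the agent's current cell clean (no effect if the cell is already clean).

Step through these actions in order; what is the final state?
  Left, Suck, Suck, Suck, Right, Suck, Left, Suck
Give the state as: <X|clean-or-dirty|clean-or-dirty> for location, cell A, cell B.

1. Left → <A|clean|dirty>
2. Suck → <A|clean|dirty>
3. Suck → <A|clean|dirty>
4. Suck → <A|clean|dirty>
5. Right → <B|clean|dirty>
6. Suck → <B|clean|clean>
7. Left → <A|clean|clean>
8. Suck → <A|clean|clean>

<A|clean|clean>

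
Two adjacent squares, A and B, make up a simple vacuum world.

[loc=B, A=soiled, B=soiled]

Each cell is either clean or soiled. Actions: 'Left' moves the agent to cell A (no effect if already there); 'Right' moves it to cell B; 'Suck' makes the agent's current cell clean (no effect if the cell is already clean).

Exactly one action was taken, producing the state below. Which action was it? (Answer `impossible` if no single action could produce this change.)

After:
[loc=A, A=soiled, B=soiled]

try  Left: in A — A soiled, B soiled  ← match
try Right: in B — A soiled, B soiled
try  Suck: in B — A soiled, B clean

Left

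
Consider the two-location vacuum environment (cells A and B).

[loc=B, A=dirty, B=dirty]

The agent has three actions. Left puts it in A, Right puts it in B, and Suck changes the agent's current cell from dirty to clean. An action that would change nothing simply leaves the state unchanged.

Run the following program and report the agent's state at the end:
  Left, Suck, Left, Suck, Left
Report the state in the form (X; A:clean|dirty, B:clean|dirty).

t=1 Left ⇒ (A; A:dirty, B:dirty)
t=2 Suck ⇒ (A; A:clean, B:dirty)
t=3 Left ⇒ (A; A:clean, B:dirty)
t=4 Suck ⇒ (A; A:clean, B:dirty)
t=5 Left ⇒ (A; A:clean, B:dirty)

(A; A:clean, B:dirty)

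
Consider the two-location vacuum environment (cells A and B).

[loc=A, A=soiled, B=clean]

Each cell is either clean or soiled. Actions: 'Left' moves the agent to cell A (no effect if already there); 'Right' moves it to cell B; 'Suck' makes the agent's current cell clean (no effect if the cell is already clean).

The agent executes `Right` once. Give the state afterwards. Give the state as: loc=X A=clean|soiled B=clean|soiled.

loc=B A=soiled B=clean

start: loc=A A=soiled B=clean
[1] after Right: loc=B A=soiled B=clean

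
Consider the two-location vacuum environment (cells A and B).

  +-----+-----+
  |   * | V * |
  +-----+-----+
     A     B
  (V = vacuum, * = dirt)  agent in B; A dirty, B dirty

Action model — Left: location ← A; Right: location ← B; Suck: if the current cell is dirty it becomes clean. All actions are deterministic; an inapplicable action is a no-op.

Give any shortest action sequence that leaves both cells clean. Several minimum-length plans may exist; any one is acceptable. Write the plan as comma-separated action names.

Suck, Left, Suck

1) do Suck; now <B|dirty|clean>
2) do Left; now <A|dirty|clean>
3) do Suck; now <A|clean|clean>
min 3: Suck B + move + Suck A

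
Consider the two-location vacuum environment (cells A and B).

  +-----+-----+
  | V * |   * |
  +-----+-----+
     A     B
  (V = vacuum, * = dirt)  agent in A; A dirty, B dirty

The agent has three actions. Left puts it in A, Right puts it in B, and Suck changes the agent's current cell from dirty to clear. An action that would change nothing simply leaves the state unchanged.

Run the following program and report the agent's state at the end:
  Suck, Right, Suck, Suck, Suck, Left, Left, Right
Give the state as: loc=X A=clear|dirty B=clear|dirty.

loc=B A=clear B=clear

Suck (#1): loc=A A=clear B=dirty
Right (#2): loc=B A=clear B=dirty
Suck (#3): loc=B A=clear B=clear
Suck (#4): loc=B A=clear B=clear
Suck (#5): loc=B A=clear B=clear
Left (#6): loc=A A=clear B=clear
Left (#7): loc=A A=clear B=clear
Right (#8): loc=B A=clear B=clear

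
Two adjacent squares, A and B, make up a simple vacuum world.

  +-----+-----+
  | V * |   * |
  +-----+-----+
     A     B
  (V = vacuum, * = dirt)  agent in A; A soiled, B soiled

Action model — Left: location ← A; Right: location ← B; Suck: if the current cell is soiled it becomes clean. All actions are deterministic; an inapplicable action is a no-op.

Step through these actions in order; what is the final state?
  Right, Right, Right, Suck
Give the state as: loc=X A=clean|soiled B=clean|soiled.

Right (#1): loc=B A=soiled B=soiled
Right (#2): loc=B A=soiled B=soiled
Right (#3): loc=B A=soiled B=soiled
Suck (#4): loc=B A=soiled B=clean

loc=B A=soiled B=clean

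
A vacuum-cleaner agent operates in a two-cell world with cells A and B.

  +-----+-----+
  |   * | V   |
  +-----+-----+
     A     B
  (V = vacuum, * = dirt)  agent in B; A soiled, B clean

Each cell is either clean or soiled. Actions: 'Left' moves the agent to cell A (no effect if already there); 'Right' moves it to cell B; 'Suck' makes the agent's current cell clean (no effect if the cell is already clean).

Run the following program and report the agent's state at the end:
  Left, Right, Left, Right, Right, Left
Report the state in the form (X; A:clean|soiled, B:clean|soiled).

(A; A:soiled, B:clean)

1. Left → (A; A:soiled, B:clean)
2. Right → (B; A:soiled, B:clean)
3. Left → (A; A:soiled, B:clean)
4. Right → (B; A:soiled, B:clean)
5. Right → (B; A:soiled, B:clean)
6. Left → (A; A:soiled, B:clean)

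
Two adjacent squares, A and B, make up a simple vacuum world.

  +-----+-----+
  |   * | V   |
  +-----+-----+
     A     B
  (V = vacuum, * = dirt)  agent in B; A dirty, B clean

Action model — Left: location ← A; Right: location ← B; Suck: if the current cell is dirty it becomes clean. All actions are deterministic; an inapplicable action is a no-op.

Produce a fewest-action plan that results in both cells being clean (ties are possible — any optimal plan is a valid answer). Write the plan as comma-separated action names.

1) do Left; now <A|dirty|clean>
2) do Suck; now <A|clean|clean>
min 2: go A then Suck

Left, Suck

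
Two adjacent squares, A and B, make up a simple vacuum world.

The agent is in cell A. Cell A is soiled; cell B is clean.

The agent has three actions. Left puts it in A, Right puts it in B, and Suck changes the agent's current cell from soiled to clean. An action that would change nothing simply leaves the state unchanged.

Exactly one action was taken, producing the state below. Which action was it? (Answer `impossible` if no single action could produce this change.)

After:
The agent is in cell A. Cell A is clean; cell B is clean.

Suck

try  Left: <A|soiled|clean>
try Right: <B|soiled|clean>
try  Suck: <A|clean|clean>  ← match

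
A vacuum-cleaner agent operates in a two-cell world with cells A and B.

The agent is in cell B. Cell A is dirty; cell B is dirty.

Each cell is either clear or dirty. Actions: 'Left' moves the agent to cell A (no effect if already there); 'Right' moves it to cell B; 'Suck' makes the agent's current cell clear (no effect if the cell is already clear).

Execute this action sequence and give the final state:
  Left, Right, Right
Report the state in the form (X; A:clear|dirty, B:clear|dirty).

Left (#1): (A; A:dirty, B:dirty)
Right (#2): (B; A:dirty, B:dirty)
Right (#3): (B; A:dirty, B:dirty)

(B; A:dirty, B:dirty)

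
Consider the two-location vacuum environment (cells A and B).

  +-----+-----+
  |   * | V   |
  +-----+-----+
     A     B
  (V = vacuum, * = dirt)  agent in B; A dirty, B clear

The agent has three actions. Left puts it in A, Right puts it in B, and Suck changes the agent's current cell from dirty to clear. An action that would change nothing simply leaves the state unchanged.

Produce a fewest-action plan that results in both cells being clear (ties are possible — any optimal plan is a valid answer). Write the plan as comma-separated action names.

step 1/2 (Left): loc=A A=dirty B=clear
step 2/2 (Suck): loc=A A=clear B=clear
min 2: go A then Suck

Left, Suck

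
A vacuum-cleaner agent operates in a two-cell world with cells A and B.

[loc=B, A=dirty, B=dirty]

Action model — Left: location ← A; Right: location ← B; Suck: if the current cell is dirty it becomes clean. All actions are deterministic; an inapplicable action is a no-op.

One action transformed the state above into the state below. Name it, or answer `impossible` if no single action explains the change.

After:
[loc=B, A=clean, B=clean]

try  Left: (A; A:dirty, B:dirty)
try Right: (B; A:dirty, B:dirty)
try  Suck: (B; A:dirty, B:clean)
no single action produces the after-state

impossible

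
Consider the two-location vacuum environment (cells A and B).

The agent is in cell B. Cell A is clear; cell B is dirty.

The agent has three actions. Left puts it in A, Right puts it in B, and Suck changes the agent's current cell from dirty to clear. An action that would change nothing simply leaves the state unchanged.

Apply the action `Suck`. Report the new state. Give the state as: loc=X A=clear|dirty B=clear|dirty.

start: loc=B A=clear B=dirty
t=1 Suck ⇒ loc=B A=clear B=clear

loc=B A=clear B=clear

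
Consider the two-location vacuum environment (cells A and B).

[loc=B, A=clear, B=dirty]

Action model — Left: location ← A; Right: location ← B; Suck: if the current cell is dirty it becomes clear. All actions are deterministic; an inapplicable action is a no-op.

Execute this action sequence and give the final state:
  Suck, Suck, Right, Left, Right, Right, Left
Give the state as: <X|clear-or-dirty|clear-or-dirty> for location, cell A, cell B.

[1] after Suck: <B|clear|clear>
[2] after Suck: <B|clear|clear>
[3] after Right: <B|clear|clear>
[4] after Left: <A|clear|clear>
[5] after Right: <B|clear|clear>
[6] after Right: <B|clear|clear>
[7] after Left: <A|clear|clear>

<A|clear|clear>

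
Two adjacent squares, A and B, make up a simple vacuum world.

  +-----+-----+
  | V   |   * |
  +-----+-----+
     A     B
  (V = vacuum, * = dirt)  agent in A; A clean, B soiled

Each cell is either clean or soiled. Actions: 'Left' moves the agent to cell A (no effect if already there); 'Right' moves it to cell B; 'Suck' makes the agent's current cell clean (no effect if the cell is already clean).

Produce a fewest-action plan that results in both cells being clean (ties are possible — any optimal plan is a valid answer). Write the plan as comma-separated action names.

1. Right → <B|clean|soiled>
2. Suck → <B|clean|clean>
min 2: go B then Suck

Right, Suck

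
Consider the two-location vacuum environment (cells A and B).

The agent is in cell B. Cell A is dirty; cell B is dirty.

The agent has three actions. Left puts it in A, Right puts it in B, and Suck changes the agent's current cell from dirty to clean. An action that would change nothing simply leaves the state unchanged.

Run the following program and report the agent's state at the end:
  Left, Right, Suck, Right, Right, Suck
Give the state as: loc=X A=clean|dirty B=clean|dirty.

loc=B A=dirty B=clean

1) do Left; now loc=A A=dirty B=dirty
2) do Right; now loc=B A=dirty B=dirty
3) do Suck; now loc=B A=dirty B=clean
4) do Right; now loc=B A=dirty B=clean
5) do Right; now loc=B A=dirty B=clean
6) do Suck; now loc=B A=dirty B=clean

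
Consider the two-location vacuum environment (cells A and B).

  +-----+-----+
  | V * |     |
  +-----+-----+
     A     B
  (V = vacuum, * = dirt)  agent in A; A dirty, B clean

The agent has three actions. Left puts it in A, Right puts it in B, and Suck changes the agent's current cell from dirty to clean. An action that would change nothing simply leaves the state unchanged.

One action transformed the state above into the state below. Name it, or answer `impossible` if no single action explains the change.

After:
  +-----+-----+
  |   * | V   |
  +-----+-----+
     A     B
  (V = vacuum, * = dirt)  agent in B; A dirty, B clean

try  Left: loc=A A=dirty B=clean
try Right: loc=B A=dirty B=clean  ← match
try  Suck: loc=A A=clean B=clean

Right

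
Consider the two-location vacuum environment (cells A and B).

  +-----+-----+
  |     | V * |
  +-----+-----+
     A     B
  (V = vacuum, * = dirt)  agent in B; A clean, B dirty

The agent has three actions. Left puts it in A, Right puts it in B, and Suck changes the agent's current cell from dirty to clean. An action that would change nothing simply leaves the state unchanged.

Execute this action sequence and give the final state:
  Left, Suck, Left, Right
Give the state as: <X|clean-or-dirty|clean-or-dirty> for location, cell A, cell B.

t=1 Left ⇒ <A|clean|dirty>
t=2 Suck ⇒ <A|clean|dirty>
t=3 Left ⇒ <A|clean|dirty>
t=4 Right ⇒ <B|clean|dirty>

<B|clean|dirty>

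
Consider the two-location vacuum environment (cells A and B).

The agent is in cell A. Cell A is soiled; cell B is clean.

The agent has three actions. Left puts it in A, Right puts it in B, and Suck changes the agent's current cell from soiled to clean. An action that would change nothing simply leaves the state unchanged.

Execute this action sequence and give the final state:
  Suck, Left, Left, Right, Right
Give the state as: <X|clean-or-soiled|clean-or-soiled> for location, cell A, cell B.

1. Suck → <A|clean|clean>
2. Left → <A|clean|clean>
3. Left → <A|clean|clean>
4. Right → <B|clean|clean>
5. Right → <B|clean|clean>

<B|clean|clean>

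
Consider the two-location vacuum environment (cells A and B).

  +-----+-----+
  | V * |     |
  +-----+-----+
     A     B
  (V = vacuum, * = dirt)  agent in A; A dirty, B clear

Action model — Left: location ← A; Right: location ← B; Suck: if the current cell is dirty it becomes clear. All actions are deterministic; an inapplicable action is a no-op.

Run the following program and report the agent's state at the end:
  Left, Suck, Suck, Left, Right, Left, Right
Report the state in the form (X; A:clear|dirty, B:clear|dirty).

1) do Left; now (A; A:dirty, B:clear)
2) do Suck; now (A; A:clear, B:clear)
3) do Suck; now (A; A:clear, B:clear)
4) do Left; now (A; A:clear, B:clear)
5) do Right; now (B; A:clear, B:clear)
6) do Left; now (A; A:clear, B:clear)
7) do Right; now (B; A:clear, B:clear)

(B; A:clear, B:clear)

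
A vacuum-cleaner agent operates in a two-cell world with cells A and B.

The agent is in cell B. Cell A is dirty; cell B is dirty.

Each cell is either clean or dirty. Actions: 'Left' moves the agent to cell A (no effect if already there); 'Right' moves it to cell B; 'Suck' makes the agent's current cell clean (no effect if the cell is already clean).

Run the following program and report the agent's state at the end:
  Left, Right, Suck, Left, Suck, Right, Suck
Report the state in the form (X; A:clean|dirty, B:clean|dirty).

[1] after Left: (A; A:dirty, B:dirty)
[2] after Right: (B; A:dirty, B:dirty)
[3] after Suck: (B; A:dirty, B:clean)
[4] after Left: (A; A:dirty, B:clean)
[5] after Suck: (A; A:clean, B:clean)
[6] after Right: (B; A:clean, B:clean)
[7] after Suck: (B; A:clean, B:clean)

(B; A:clean, B:clean)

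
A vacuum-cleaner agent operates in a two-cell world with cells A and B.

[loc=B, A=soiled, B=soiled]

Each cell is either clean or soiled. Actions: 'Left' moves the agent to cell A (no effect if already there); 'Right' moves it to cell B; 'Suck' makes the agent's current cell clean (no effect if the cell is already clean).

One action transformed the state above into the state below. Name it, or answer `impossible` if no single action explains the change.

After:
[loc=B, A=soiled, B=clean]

try  Left: in A — A soiled, B soiled
try Right: in B — A soiled, B soiled
try  Suck: in B — A soiled, B clean  ← match

Suck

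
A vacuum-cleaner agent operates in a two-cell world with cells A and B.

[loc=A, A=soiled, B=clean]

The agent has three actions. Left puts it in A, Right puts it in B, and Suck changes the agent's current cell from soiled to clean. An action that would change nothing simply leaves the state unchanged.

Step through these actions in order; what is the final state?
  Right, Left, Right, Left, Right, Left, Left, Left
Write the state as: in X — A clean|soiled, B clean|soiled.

in A — A soiled, B clean

step 1/8 (Right): in B — A soiled, B clean
step 2/8 (Left): in A — A soiled, B clean
step 3/8 (Right): in B — A soiled, B clean
step 4/8 (Left): in A — A soiled, B clean
step 5/8 (Right): in B — A soiled, B clean
step 6/8 (Left): in A — A soiled, B clean
step 7/8 (Left): in A — A soiled, B clean
step 8/8 (Left): in A — A soiled, B clean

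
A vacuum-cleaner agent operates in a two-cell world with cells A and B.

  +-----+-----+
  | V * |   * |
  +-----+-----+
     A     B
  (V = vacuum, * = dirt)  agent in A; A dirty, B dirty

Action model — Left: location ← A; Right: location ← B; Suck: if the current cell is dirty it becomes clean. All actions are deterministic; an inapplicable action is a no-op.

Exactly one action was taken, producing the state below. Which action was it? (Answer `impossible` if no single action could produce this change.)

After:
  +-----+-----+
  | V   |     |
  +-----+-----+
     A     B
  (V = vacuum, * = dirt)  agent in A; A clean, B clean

try  Left: (A; A:dirty, B:dirty)
try Right: (B; A:dirty, B:dirty)
try  Suck: (A; A:clean, B:dirty)
no single action produces the after-state

impossible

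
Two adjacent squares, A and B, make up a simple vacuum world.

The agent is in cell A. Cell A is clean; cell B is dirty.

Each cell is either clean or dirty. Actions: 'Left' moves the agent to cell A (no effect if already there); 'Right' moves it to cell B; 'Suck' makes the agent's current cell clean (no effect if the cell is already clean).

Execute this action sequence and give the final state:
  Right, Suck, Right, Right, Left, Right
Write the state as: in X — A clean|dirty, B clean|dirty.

in B — A clean, B clean

1) do Right; now in B — A clean, B dirty
2) do Suck; now in B — A clean, B clean
3) do Right; now in B — A clean, B clean
4) do Right; now in B — A clean, B clean
5) do Left; now in A — A clean, B clean
6) do Right; now in B — A clean, B clean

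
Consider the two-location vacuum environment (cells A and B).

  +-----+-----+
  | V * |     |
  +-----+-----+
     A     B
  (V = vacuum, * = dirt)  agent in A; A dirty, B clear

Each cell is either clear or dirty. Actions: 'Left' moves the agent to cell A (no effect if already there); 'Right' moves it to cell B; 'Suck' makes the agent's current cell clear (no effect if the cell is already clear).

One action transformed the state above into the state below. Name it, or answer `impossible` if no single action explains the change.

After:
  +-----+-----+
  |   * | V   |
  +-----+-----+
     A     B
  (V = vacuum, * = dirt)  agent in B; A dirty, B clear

Right

try  Left: <A|dirty|clear>
try Right: <B|dirty|clear>  ← match
try  Suck: <A|clear|clear>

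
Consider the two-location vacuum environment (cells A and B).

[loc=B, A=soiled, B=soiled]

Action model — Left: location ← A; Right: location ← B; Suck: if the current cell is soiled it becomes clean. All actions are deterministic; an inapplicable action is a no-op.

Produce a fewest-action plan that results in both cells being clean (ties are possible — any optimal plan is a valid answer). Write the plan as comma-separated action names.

[1] after Suck: (B; A:soiled, B:clean)
[2] after Left: (A; A:soiled, B:clean)
[3] after Suck: (A; A:clean, B:clean)
min 3: Suck B + move + Suck A

Suck, Left, Suck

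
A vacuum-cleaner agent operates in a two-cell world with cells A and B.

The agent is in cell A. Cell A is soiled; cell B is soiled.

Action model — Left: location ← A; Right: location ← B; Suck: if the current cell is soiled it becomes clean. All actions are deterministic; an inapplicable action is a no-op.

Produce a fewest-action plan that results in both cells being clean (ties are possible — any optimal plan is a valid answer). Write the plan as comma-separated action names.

1. Suck → <A|clean|soiled>
2. Right → <B|clean|soiled>
3. Suck → <B|clean|clean>
min 3: Suck A + move + Suck B

Suck, Right, Suck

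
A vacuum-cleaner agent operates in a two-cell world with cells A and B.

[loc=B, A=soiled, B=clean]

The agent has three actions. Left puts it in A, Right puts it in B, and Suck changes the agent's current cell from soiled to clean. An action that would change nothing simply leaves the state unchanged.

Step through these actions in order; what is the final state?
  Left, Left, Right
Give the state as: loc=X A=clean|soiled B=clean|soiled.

1) do Left; now loc=A A=soiled B=clean
2) do Left; now loc=A A=soiled B=clean
3) do Right; now loc=B A=soiled B=clean

loc=B A=soiled B=clean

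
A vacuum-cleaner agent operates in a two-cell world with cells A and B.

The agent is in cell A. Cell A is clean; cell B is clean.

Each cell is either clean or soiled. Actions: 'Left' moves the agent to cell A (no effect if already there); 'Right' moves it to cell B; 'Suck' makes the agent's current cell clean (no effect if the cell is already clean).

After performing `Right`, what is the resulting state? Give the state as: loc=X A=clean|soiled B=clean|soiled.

loc=B A=clean B=clean

start: loc=A A=clean B=clean
1) do Right; now loc=B A=clean B=clean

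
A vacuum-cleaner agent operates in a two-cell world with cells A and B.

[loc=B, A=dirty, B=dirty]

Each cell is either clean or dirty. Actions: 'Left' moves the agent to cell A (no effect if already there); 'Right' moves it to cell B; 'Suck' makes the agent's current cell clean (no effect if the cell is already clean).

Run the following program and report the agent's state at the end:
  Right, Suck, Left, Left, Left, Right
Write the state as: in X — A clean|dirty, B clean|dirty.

step 1/6 (Right): in B — A dirty, B dirty
step 2/6 (Suck): in B — A dirty, B clean
step 3/6 (Left): in A — A dirty, B clean
step 4/6 (Left): in A — A dirty, B clean
step 5/6 (Left): in A — A dirty, B clean
step 6/6 (Right): in B — A dirty, B clean

in B — A dirty, B clean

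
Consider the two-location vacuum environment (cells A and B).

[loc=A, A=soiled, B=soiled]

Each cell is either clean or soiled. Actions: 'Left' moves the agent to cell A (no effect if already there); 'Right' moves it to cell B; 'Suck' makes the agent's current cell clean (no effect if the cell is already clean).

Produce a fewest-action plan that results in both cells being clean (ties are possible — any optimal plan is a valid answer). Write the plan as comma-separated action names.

t=1 Suck ⇒ <A|clean|soiled>
t=2 Right ⇒ <B|clean|soiled>
t=3 Suck ⇒ <B|clean|clean>
min 3: Suck A + move + Suck B

Suck, Right, Suck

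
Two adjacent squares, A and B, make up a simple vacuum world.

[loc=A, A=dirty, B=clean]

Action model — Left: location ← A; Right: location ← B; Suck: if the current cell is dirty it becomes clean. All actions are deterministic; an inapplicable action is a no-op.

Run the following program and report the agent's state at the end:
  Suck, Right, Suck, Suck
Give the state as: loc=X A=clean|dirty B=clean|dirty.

loc=B A=clean B=clean

Suck (#1): loc=A A=clean B=clean
Right (#2): loc=B A=clean B=clean
Suck (#3): loc=B A=clean B=clean
Suck (#4): loc=B A=clean B=clean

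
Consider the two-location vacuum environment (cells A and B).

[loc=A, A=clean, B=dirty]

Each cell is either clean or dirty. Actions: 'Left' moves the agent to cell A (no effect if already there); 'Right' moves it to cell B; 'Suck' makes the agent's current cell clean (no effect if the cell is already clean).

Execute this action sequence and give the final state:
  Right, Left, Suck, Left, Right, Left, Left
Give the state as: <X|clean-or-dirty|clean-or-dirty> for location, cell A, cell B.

<A|clean|dirty>

step 1/7 (Right): <B|clean|dirty>
step 2/7 (Left): <A|clean|dirty>
step 3/7 (Suck): <A|clean|dirty>
step 4/7 (Left): <A|clean|dirty>
step 5/7 (Right): <B|clean|dirty>
step 6/7 (Left): <A|clean|dirty>
step 7/7 (Left): <A|clean|dirty>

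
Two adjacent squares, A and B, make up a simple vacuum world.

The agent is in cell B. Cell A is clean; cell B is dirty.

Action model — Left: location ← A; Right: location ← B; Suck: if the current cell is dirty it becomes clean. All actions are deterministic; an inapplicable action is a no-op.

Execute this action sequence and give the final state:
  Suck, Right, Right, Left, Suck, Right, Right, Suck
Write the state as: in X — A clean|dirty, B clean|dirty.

in B — A clean, B clean

step 1/8 (Suck): in B — A clean, B clean
step 2/8 (Right): in B — A clean, B clean
step 3/8 (Right): in B — A clean, B clean
step 4/8 (Left): in A — A clean, B clean
step 5/8 (Suck): in A — A clean, B clean
step 6/8 (Right): in B — A clean, B clean
step 7/8 (Right): in B — A clean, B clean
step 8/8 (Suck): in B — A clean, B clean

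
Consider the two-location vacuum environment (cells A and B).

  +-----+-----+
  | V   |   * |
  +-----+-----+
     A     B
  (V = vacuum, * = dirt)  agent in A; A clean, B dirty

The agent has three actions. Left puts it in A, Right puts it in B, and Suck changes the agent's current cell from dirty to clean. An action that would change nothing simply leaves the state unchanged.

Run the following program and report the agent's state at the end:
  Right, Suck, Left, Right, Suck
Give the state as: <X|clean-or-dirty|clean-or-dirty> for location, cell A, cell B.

[1] after Right: <B|clean|dirty>
[2] after Suck: <B|clean|clean>
[3] after Left: <A|clean|clean>
[4] after Right: <B|clean|clean>
[5] after Suck: <B|clean|clean>

<B|clean|clean>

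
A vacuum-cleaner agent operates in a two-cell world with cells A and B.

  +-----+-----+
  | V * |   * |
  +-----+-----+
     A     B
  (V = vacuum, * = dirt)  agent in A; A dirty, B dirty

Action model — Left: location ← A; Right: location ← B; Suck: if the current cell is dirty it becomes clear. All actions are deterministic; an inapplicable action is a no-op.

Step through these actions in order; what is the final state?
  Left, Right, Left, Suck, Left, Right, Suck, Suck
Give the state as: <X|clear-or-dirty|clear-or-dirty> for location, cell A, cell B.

1. Left → <A|dirty|dirty>
2. Right → <B|dirty|dirty>
3. Left → <A|dirty|dirty>
4. Suck → <A|clear|dirty>
5. Left → <A|clear|dirty>
6. Right → <B|clear|dirty>
7. Suck → <B|clear|clear>
8. Suck → <B|clear|clear>

<B|clear|clear>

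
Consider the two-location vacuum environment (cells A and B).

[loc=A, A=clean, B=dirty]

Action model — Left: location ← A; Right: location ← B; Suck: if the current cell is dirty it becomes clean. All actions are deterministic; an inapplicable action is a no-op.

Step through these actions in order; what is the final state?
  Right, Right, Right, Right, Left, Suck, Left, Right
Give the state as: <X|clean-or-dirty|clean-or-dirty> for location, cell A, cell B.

<B|clean|dirty>

step 1/8 (Right): <B|clean|dirty>
step 2/8 (Right): <B|clean|dirty>
step 3/8 (Right): <B|clean|dirty>
step 4/8 (Right): <B|clean|dirty>
step 5/8 (Left): <A|clean|dirty>
step 6/8 (Suck): <A|clean|dirty>
step 7/8 (Left): <A|clean|dirty>
step 8/8 (Right): <B|clean|dirty>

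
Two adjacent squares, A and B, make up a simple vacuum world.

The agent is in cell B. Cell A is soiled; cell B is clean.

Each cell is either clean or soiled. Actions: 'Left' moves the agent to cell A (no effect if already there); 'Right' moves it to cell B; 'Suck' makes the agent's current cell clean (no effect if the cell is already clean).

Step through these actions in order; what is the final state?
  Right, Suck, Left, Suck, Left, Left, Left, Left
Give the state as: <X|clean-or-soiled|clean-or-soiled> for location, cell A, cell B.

Right (#1): <B|soiled|clean>
Suck (#2): <B|soiled|clean>
Left (#3): <A|soiled|clean>
Suck (#4): <A|clean|clean>
Left (#5): <A|clean|clean>
Left (#6): <A|clean|clean>
Left (#7): <A|clean|clean>
Left (#8): <A|clean|clean>

<A|clean|clean>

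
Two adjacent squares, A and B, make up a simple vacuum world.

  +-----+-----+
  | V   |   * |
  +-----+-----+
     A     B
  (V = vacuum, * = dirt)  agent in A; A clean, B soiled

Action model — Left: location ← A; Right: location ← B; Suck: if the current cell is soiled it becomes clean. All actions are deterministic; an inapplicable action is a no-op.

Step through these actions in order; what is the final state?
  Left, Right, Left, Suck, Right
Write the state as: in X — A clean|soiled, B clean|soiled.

t=1 Left ⇒ in A — A clean, B soiled
t=2 Right ⇒ in B — A clean, B soiled
t=3 Left ⇒ in A — A clean, B soiled
t=4 Suck ⇒ in A — A clean, B soiled
t=5 Right ⇒ in B — A clean, B soiled

in B — A clean, B soiled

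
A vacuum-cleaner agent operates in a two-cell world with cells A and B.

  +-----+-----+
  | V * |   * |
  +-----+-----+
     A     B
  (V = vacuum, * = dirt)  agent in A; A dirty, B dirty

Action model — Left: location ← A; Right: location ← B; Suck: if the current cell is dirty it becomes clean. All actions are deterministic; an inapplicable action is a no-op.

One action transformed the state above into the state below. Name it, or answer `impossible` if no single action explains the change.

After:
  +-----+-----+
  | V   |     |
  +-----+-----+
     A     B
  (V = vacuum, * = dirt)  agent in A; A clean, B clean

impossible

try  Left: (A; A:dirty, B:dirty)
try Right: (B; A:dirty, B:dirty)
try  Suck: (A; A:clean, B:dirty)
no single action produces the after-state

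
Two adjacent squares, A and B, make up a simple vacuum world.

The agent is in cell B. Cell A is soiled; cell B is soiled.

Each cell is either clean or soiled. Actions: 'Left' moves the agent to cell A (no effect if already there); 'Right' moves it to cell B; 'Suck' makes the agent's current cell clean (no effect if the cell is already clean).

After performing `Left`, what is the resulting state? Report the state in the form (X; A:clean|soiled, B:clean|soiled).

(A; A:soiled, B:soiled)

start: (B; A:soiled, B:soiled)
step 1/1 (Left): (A; A:soiled, B:soiled)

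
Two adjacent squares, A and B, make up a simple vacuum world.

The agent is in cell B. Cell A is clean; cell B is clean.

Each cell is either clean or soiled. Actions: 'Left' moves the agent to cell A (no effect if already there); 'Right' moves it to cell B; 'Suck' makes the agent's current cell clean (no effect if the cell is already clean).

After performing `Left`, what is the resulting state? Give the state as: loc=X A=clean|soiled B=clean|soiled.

start: loc=B A=clean B=clean
[1] after Left: loc=A A=clean B=clean

loc=A A=clean B=clean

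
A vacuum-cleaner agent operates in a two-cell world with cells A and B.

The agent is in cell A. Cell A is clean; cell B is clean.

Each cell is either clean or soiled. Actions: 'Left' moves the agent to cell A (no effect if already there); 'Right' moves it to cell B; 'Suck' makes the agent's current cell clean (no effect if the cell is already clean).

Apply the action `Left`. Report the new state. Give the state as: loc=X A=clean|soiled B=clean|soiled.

start: loc=A A=clean B=clean
1. Left → loc=A A=clean B=clean

loc=A A=clean B=clean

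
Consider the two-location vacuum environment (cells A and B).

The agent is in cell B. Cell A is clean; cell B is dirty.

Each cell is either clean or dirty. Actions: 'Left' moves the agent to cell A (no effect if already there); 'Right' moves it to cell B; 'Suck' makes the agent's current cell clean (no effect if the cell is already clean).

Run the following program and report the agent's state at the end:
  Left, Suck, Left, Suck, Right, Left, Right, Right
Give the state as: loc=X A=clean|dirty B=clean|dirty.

loc=B A=clean B=dirty

step 1/8 (Left): loc=A A=clean B=dirty
step 2/8 (Suck): loc=A A=clean B=dirty
step 3/8 (Left): loc=A A=clean B=dirty
step 4/8 (Suck): loc=A A=clean B=dirty
step 5/8 (Right): loc=B A=clean B=dirty
step 6/8 (Left): loc=A A=clean B=dirty
step 7/8 (Right): loc=B A=clean B=dirty
step 8/8 (Right): loc=B A=clean B=dirty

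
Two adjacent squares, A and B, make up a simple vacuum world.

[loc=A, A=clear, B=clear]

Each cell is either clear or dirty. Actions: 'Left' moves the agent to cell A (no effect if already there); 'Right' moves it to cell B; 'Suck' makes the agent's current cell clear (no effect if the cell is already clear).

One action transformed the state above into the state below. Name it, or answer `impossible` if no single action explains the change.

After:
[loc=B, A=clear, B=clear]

Right

try  Left: (A; A:clear, B:clear)
try Right: (B; A:clear, B:clear)  ← match
try  Suck: (A; A:clear, B:clear)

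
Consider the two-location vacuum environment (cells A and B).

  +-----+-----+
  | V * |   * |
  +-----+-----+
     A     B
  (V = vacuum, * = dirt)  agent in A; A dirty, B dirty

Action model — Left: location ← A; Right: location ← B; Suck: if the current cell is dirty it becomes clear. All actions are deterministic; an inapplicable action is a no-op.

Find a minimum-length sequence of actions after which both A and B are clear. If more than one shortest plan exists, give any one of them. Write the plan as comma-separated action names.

Suck, Right, Suck

1) do Suck; now (A; A:clear, B:dirty)
2) do Right; now (B; A:clear, B:dirty)
3) do Suck; now (B; A:clear, B:clear)
min 3: Suck A + move + Suck B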